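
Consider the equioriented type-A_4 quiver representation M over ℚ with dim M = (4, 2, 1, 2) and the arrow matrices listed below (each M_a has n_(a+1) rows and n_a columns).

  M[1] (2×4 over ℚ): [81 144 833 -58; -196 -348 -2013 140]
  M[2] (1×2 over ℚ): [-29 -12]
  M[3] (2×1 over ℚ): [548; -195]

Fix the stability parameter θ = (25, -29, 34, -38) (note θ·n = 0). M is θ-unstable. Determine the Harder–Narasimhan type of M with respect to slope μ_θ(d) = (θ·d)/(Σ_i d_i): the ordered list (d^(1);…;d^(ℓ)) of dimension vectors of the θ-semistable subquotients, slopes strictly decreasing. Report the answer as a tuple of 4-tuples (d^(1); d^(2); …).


Interval decomposition of M: I[1,1]^2, I[1,2], I[1,4], I[4,4].
HN type (ℓ=3): μ^(1)=25; μ^(2)=-2; μ^(3)=-38

((2, 0, 0, 0); (2, 2, 1, 1); (0, 0, 0, 1))


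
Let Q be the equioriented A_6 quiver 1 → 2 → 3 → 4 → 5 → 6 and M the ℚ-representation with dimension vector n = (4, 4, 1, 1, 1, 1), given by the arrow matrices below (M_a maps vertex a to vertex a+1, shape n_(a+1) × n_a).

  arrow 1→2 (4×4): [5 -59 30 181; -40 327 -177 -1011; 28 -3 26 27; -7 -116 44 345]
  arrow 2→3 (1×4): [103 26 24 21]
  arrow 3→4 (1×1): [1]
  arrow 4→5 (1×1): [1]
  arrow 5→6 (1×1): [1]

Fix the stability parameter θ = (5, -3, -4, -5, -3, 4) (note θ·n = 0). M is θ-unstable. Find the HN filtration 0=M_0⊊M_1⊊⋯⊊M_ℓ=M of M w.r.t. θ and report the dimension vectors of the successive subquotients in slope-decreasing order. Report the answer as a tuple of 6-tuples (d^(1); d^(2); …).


Barcode: M ≅ I[1,2]^3, I[1,6]. HN layers by μ_θ (3 steps, strictly decreasing):
  μ^(1)=4; μ^(2)=1; μ^(3)=-2

((0, 0, 0, 0, 0, 1); (3, 3, 0, 0, 0, 0); (1, 1, 1, 1, 1, 0))


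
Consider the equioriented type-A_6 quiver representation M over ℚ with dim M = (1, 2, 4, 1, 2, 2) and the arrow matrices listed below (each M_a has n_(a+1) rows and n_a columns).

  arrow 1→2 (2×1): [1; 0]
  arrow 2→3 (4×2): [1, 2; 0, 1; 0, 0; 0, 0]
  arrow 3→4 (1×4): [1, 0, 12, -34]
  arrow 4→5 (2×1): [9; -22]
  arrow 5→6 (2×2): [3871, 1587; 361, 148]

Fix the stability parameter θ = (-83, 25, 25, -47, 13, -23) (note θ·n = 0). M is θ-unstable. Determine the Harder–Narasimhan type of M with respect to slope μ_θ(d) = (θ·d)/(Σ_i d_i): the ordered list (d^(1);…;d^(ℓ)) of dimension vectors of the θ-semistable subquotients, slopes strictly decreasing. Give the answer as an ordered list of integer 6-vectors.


Interval decomposition of M: I[1,6], I[2,3], I[3,3]^2, I[5,6].
HN type (ℓ=4): μ^(1)=25; μ^(2)=-7/5; μ^(3)=-5; μ^(4)=-83

((0, 1, 3, 0, 0, 0); (0, 1, 1, 1, 1, 1); (0, 0, 0, 0, 1, 1); (1, 0, 0, 0, 0, 0))


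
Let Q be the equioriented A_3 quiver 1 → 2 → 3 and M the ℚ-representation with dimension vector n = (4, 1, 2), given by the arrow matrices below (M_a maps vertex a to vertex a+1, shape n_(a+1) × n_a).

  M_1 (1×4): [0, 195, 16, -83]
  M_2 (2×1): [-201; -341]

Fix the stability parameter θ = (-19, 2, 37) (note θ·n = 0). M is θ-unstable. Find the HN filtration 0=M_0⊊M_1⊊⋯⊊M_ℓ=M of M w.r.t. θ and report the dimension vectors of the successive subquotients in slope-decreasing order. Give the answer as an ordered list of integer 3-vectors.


Barcode: M ≅ I[1,1]^3, I[1,3], I[3,3]. HN layers by μ_θ (3 steps, strictly decreasing):
  μ^(1)=37; μ^(2)=2; μ^(3)=-19

((0, 0, 2); (0, 1, 0); (4, 0, 0))


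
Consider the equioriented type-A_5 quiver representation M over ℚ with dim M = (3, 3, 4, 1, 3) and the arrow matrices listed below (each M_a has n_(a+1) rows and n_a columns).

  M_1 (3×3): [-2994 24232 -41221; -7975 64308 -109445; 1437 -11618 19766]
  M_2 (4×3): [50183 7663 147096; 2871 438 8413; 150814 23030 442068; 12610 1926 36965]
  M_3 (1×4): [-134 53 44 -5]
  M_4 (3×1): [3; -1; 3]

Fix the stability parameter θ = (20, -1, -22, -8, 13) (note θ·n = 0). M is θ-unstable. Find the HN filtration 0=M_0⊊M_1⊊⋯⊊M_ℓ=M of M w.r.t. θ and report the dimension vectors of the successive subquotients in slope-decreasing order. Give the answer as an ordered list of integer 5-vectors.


Via rank(M_{q-1}∘⋯∘M_p): M ≅ I[1,3]^2, I[1,5], I[3,3], I[5,5]^2.
μ_θ-semistable layers: μ^(1)=13; μ^(2)=-1; μ^(3)=-11/4; μ^(4)=-22

((0, 0, 0, 0, 3); (2, 2, 2, 0, 0); (1, 1, 1, 1, 0); (0, 0, 1, 0, 0))


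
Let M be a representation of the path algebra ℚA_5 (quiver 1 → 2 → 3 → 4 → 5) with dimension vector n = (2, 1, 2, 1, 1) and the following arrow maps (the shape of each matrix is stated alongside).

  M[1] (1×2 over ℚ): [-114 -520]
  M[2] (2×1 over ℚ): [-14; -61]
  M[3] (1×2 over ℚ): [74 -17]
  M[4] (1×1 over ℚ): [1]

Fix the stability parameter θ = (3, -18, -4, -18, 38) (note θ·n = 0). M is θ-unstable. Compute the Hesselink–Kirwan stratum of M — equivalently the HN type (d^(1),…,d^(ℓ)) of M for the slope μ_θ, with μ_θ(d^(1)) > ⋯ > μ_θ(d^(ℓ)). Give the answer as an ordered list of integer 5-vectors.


Barcode: M ≅ I[1,1], I[1,5], I[3,3]. HN layers by μ_θ (4 steps, strictly decreasing):
  μ^(1)=38; μ^(2)=3; μ^(3)=-4; μ^(4)=-37/4

((0, 0, 0, 0, 1); (1, 0, 0, 0, 0); (0, 0, 1, 0, 0); (1, 1, 1, 1, 0))


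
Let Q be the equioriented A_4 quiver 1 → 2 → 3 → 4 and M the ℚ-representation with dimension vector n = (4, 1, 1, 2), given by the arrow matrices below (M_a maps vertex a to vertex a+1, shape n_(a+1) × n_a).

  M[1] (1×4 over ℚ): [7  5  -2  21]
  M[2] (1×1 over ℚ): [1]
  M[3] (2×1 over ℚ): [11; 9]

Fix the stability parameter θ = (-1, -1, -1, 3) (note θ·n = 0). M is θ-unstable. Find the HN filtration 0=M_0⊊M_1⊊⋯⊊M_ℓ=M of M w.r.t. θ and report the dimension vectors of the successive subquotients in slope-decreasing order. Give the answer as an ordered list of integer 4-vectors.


Interval decomposition of M: I[1,1]^3, I[1,4], I[4,4].
HN type (ℓ=2): μ^(1)=3; μ^(2)=-1

((0, 0, 0, 2); (4, 1, 1, 0))


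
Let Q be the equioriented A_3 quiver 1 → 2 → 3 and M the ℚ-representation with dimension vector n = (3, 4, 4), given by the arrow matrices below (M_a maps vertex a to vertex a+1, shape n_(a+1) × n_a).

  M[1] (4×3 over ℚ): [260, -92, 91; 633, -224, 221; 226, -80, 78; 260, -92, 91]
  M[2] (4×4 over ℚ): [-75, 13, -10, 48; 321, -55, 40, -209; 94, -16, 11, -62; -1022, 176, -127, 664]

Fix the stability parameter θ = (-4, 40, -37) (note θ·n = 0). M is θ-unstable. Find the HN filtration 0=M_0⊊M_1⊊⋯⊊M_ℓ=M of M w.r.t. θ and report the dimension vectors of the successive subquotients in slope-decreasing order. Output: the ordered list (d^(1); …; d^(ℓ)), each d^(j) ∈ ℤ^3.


Barcode: M ≅ I[1,1], I[1,3]^2, I[2,2], I[2,3], I[3,3]. HN layers by μ_θ (4 steps, strictly decreasing):
  μ^(1)=40; μ^(2)=3/2; μ^(3)=-4; μ^(4)=-37

((0, 1, 0); (0, 3, 3); (3, 0, 0); (0, 0, 1))


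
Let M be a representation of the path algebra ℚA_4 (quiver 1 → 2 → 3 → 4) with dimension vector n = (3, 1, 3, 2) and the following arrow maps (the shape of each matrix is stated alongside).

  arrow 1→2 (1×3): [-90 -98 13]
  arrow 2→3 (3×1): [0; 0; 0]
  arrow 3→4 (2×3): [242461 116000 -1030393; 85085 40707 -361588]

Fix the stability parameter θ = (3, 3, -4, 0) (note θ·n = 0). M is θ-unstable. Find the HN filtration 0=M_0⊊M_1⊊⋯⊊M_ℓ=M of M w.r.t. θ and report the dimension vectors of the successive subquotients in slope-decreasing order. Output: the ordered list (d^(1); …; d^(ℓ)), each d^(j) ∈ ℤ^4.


Interval decomposition of M: I[1,1]^2, I[1,2], I[3,3], I[3,4]^2.
HN type (ℓ=3): μ^(1)=3; μ^(2)=0; μ^(3)=-4

((3, 1, 0, 0); (0, 0, 0, 2); (0, 0, 3, 0))


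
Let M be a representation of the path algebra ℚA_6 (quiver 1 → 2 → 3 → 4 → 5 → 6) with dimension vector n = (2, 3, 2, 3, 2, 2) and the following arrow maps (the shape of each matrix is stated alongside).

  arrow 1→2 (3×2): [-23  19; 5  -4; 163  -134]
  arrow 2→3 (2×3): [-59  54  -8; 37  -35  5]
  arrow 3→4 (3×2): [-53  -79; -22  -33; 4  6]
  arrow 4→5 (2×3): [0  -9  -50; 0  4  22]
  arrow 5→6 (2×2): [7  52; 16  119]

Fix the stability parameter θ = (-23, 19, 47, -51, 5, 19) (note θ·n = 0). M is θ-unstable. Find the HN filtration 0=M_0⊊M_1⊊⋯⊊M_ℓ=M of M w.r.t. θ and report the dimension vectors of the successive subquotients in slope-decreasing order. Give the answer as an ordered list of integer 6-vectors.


Barcode: M ≅ I[1,4], I[1,6], I[2,2], I[4,6]. HN layers by μ_θ (4 steps, strictly decreasing):
  μ^(1)=19; μ^(2)=5; μ^(3)=-23; μ^(4)=-51

((0, 1, 0, 0, 0, 2); (0, 2, 2, 2, 2, 0); (2, 0, 0, 0, 0, 0); (0, 0, 0, 1, 0, 0))


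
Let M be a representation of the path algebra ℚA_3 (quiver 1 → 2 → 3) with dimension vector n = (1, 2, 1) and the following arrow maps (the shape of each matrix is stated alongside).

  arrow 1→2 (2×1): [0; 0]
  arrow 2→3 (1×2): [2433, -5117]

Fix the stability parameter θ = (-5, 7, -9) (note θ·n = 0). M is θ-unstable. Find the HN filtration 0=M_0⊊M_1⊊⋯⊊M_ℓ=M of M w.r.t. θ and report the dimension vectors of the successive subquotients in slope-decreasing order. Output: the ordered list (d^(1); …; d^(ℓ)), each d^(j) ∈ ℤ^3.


Barcode: M ≅ I[1,1], I[2,2], I[2,3]. HN layers by μ_θ (3 steps, strictly decreasing):
  μ^(1)=7; μ^(2)=-1; μ^(3)=-5

((0, 1, 0); (0, 1, 1); (1, 0, 0))


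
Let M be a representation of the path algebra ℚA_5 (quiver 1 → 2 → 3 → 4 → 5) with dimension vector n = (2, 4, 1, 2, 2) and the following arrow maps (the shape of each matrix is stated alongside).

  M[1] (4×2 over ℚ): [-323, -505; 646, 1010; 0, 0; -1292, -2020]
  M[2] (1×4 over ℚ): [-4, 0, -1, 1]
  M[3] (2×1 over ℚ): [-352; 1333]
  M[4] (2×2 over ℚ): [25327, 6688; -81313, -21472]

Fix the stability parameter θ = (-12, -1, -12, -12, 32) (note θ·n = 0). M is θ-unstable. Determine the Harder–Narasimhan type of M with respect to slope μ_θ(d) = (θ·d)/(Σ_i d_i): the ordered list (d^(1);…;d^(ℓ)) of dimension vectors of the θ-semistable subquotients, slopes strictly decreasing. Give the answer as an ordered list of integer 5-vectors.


Barcode: M ≅ I[1,1], I[1,2], I[2,2]^2, I[2,4], I[4,5], I[5,5]. HN layers by μ_θ (4 steps, strictly decreasing):
  μ^(1)=32; μ^(2)=-1; μ^(3)=-25/3; μ^(4)=-12

((0, 0, 0, 0, 2); (0, 3, 0, 0, 0); (0, 1, 1, 1, 0); (2, 0, 0, 1, 0))


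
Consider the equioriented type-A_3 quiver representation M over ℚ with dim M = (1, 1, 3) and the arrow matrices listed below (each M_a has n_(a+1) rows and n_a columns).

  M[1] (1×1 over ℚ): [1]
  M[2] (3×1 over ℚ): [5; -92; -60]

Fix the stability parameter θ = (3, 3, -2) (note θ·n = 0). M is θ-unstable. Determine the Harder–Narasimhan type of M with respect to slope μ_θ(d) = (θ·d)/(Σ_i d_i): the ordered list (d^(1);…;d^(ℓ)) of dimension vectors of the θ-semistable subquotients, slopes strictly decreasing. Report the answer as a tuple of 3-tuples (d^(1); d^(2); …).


Interval decomposition of M: I[1,3], I[3,3]^2.
HN type (ℓ=2): μ^(1)=4/3; μ^(2)=-2

((1, 1, 1); (0, 0, 2))


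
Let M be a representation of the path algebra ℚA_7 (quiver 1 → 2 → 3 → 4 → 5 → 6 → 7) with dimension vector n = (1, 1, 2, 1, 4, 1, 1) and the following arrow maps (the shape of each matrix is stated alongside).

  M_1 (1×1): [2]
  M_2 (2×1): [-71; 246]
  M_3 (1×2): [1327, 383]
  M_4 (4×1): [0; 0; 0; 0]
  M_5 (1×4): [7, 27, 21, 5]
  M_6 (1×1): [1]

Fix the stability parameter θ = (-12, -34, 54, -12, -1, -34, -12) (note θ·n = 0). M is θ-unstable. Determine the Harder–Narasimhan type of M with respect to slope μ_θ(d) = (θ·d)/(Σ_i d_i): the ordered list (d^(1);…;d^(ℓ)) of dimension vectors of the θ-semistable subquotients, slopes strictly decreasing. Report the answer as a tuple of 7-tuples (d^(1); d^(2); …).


Interval decomposition of M: I[1,4], I[3,3], I[5,5]^3, I[5,7].
HN type (ℓ=6): μ^(1)=54; μ^(2)=21; μ^(3)=-1; μ^(4)=-12; μ^(5)=-35/2; μ^(6)=-23

((0, 0, 1, 0, 0, 0, 0); (0, 0, 1, 1, 0, 0, 0); (0, 0, 0, 0, 3, 0, 0); (0, 0, 0, 0, 0, 0, 1); (0, 0, 0, 0, 1, 1, 0); (1, 1, 0, 0, 0, 0, 0))


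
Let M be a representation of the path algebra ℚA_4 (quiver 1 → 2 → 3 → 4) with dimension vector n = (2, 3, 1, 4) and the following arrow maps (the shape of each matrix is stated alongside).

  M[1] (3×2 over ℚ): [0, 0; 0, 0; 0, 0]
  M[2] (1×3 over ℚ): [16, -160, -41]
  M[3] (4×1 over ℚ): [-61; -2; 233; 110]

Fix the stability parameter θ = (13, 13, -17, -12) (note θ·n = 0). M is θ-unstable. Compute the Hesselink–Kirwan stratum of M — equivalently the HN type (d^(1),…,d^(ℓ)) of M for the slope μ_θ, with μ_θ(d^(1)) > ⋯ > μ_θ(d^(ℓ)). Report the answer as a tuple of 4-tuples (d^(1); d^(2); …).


Via rank(M_{q-1}∘⋯∘M_p): M ≅ I[1,1]^2, I[2,2]^2, I[2,4], I[4,4]^3.
μ_θ-semistable layers: μ^(1)=13; μ^(2)=-16/3; μ^(3)=-12

((2, 2, 0, 0); (0, 1, 1, 1); (0, 0, 0, 3))


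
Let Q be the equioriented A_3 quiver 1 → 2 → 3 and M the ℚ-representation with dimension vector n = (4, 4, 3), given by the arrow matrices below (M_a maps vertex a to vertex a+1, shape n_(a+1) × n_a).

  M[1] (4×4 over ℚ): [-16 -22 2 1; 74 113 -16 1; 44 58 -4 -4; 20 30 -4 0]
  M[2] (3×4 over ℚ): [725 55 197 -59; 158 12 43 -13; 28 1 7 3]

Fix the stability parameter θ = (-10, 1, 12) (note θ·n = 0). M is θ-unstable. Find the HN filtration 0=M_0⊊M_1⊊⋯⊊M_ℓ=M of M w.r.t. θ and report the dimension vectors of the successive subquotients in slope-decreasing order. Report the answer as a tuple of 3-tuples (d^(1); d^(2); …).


Via rank(M_{q-1}∘⋯∘M_p): M ≅ I[1,1]^2, I[1,3]^2, I[2,2], I[2,3].
μ_θ-semistable layers: μ^(1)=12; μ^(2)=1; μ^(3)=-10

((0, 0, 3); (0, 4, 0); (4, 0, 0))


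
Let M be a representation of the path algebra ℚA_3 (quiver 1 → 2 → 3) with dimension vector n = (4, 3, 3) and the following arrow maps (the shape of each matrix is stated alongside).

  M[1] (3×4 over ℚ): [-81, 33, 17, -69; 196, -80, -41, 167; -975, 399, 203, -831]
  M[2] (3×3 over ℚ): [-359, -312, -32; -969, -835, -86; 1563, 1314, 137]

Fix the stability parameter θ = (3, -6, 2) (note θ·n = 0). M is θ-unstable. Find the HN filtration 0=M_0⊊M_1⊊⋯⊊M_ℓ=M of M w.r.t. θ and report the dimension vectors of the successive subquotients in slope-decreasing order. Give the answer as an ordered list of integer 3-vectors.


Barcode: M ≅ I[1,1]^2, I[1,3]^2, I[2,3]. HN layers by μ_θ (4 steps, strictly decreasing):
  μ^(1)=3; μ^(2)=2; μ^(3)=-3/2; μ^(4)=-6

((2, 0, 0); (0, 0, 3); (2, 2, 0); (0, 1, 0))


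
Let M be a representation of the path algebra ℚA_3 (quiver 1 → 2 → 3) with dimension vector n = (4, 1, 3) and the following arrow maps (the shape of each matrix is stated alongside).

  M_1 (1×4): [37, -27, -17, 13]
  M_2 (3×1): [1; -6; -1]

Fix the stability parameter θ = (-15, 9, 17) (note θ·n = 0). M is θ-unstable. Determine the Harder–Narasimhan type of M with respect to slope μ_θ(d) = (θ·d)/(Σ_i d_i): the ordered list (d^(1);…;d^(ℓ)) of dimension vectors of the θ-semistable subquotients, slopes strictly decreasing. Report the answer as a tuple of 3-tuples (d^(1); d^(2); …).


Interval decomposition of M: I[1,1]^3, I[1,3], I[3,3]^2.
HN type (ℓ=3): μ^(1)=17; μ^(2)=9; μ^(3)=-15

((0, 0, 3); (0, 1, 0); (4, 0, 0))


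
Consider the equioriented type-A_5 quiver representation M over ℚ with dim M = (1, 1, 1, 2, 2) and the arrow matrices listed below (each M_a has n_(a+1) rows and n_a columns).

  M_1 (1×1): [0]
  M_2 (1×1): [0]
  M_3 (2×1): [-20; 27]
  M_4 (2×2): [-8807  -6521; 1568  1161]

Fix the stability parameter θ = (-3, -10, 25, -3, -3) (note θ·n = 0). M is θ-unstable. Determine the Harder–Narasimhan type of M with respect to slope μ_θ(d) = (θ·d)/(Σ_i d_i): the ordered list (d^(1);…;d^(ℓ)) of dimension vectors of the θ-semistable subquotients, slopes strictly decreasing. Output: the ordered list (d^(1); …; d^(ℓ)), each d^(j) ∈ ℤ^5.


Barcode: M ≅ I[1,1], I[2,2], I[3,5], I[4,5]. HN layers by μ_θ (3 steps, strictly decreasing):
  μ^(1)=19/3; μ^(2)=-3; μ^(3)=-10

((0, 0, 1, 1, 1); (1, 0, 0, 1, 1); (0, 1, 0, 0, 0))


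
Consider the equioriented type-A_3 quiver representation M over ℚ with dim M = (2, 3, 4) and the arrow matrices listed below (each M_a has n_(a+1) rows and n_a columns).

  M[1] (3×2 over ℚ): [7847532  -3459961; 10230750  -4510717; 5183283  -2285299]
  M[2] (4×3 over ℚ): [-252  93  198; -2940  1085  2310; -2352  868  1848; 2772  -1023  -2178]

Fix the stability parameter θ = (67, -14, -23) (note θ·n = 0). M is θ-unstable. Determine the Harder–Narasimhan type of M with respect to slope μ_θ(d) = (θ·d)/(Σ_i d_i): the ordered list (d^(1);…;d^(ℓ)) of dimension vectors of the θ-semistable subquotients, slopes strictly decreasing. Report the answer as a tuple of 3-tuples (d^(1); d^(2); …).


Barcode: M ≅ I[1,2], I[1,3], I[2,2], I[3,3]^3. HN layers by μ_θ (4 steps, strictly decreasing):
  μ^(1)=53/2; μ^(2)=10; μ^(3)=-14; μ^(4)=-23

((1, 1, 0); (1, 1, 1); (0, 1, 0); (0, 0, 3))


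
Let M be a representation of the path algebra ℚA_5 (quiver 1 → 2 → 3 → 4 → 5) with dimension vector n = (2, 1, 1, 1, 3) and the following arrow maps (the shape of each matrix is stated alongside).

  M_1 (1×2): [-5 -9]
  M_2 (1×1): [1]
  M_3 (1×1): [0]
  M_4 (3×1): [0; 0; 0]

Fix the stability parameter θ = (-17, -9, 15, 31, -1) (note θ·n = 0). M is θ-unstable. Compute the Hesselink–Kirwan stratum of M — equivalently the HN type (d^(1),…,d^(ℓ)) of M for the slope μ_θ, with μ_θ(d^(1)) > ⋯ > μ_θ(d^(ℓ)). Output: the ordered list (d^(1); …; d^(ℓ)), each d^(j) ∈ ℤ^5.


Interval decomposition of M: I[1,1], I[1,3], I[4,4], I[5,5]^3.
HN type (ℓ=5): μ^(1)=31; μ^(2)=15; μ^(3)=-1; μ^(4)=-9; μ^(5)=-17

((0, 0, 0, 1, 0); (0, 0, 1, 0, 0); (0, 0, 0, 0, 3); (0, 1, 0, 0, 0); (2, 0, 0, 0, 0))


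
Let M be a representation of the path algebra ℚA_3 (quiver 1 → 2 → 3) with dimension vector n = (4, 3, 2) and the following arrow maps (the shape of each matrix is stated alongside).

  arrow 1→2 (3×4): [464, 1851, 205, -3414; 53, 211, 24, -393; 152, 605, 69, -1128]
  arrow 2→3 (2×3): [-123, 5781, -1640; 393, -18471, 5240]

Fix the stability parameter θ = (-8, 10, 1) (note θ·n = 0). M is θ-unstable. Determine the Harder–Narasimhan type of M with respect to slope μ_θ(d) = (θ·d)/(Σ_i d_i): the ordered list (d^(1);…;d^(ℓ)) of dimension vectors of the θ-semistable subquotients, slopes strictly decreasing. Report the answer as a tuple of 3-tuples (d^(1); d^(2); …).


Barcode: M ≅ I[1,1], I[1,2]^2, I[1,3], I[3,3]. HN layers by μ_θ (4 steps, strictly decreasing):
  μ^(1)=10; μ^(2)=11/2; μ^(3)=1; μ^(4)=-8

((0, 2, 0); (0, 1, 1); (0, 0, 1); (4, 0, 0))


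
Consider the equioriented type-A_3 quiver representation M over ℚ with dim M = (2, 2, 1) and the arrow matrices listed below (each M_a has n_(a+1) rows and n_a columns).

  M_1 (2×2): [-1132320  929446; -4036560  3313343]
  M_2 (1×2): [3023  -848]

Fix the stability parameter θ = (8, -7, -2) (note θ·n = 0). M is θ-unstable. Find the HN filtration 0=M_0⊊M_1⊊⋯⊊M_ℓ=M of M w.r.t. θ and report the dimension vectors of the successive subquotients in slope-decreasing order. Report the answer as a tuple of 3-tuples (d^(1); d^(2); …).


Barcode: M ≅ I[1,1], I[1,3], I[2,2]. HN layers by μ_θ (3 steps, strictly decreasing):
  μ^(1)=8; μ^(2)=-1/3; μ^(3)=-7

((1, 0, 0); (1, 1, 1); (0, 1, 0))


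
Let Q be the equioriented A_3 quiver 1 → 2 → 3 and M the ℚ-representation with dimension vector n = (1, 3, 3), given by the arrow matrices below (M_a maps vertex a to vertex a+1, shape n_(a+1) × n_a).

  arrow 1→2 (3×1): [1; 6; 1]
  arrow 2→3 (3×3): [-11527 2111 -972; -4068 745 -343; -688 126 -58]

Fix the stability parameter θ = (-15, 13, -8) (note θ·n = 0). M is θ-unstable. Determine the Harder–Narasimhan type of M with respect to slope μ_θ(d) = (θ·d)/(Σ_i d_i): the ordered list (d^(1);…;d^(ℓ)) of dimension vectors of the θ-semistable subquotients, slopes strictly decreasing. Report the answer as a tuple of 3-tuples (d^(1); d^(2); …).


Via rank(M_{q-1}∘⋯∘M_p): M ≅ I[1,3], I[2,2], I[2,3], I[3,3].
μ_θ-semistable layers: μ^(1)=13; μ^(2)=5/2; μ^(3)=-8; μ^(4)=-15

((0, 1, 0); (0, 2, 2); (0, 0, 1); (1, 0, 0))


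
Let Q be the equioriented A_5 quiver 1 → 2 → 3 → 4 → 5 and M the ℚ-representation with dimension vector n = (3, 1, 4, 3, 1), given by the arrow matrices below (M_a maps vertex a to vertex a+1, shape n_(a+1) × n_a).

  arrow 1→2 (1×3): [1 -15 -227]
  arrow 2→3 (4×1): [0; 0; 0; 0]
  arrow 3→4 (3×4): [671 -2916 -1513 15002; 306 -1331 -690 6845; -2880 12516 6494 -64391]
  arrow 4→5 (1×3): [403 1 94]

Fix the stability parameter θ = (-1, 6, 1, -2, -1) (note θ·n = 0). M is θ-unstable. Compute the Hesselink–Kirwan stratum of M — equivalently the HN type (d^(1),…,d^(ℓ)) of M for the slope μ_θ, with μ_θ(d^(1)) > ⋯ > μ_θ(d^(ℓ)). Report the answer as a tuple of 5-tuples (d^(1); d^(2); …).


Via rank(M_{q-1}∘⋯∘M_p): M ≅ I[1,1]^2, I[1,2], I[3,3], I[3,4]^2, I[3,5].
μ_θ-semistable layers: μ^(1)=6; μ^(2)=1; μ^(3)=-1/2; μ^(4)=-2/3; μ^(5)=-1

((0, 1, 0, 0, 0); (0, 0, 1, 0, 0); (0, 0, 2, 2, 0); (0, 0, 1, 1, 1); (3, 0, 0, 0, 0))


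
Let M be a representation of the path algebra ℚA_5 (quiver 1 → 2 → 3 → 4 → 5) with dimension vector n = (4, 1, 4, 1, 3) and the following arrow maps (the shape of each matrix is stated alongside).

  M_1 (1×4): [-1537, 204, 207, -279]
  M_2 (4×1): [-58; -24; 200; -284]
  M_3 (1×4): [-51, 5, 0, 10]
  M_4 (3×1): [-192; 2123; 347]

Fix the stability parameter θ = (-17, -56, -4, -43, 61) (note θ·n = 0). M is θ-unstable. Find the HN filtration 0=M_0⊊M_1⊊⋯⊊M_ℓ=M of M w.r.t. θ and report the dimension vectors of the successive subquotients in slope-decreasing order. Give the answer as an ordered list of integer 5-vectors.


Interval decomposition of M: I[1,1]^3, I[1,5], I[3,3]^3, I[5,5]^2.
HN type (ℓ=5): μ^(1)=61; μ^(2)=-4; μ^(3)=-17; μ^(4)=-47/2; μ^(5)=-73/2

((0, 0, 0, 0, 3); (0, 0, 3, 0, 0); (3, 0, 0, 0, 0); (0, 0, 1, 1, 0); (1, 1, 0, 0, 0))


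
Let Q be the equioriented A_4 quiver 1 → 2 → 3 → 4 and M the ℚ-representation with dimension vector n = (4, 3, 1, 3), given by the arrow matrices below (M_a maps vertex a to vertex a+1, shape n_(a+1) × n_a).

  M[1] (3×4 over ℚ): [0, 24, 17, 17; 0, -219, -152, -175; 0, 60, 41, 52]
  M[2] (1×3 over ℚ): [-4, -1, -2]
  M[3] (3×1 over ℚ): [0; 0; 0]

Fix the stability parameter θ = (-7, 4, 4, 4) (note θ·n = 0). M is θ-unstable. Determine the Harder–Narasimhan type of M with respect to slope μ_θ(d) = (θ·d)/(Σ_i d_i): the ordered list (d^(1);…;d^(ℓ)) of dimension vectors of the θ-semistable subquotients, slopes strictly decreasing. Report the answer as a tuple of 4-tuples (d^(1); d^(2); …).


Via rank(M_{q-1}∘⋯∘M_p): M ≅ I[1,1], I[1,2]^2, I[1,3], I[4,4]^3.
μ_θ-semistable layers: μ^(1)=4; μ^(2)=-7

((0, 3, 1, 3); (4, 0, 0, 0))


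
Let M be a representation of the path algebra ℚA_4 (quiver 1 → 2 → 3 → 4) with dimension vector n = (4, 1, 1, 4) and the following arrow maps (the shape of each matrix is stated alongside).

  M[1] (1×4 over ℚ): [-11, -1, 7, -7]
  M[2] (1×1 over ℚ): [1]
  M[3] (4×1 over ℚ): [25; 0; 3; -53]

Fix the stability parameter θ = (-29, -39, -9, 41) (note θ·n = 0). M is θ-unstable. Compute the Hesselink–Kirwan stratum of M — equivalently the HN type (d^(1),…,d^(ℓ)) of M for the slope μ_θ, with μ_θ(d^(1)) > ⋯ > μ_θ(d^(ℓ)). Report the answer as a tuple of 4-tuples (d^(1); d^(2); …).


Barcode: M ≅ I[1,1]^3, I[1,4], I[4,4]^3. HN layers by μ_θ (4 steps, strictly decreasing):
  μ^(1)=41; μ^(2)=-9; μ^(3)=-29; μ^(4)=-34

((0, 0, 0, 4); (0, 0, 1, 0); (3, 0, 0, 0); (1, 1, 0, 0))


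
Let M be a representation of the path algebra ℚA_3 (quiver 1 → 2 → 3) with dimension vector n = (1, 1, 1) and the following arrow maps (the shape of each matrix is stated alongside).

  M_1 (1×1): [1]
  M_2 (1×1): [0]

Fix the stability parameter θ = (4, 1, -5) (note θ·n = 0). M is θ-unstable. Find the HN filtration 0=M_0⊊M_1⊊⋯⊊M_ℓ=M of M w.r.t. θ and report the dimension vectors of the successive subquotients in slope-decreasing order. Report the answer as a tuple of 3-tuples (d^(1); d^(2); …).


Interval decomposition of M: I[1,2], I[3,3].
HN type (ℓ=2): μ^(1)=5/2; μ^(2)=-5

((1, 1, 0); (0, 0, 1))


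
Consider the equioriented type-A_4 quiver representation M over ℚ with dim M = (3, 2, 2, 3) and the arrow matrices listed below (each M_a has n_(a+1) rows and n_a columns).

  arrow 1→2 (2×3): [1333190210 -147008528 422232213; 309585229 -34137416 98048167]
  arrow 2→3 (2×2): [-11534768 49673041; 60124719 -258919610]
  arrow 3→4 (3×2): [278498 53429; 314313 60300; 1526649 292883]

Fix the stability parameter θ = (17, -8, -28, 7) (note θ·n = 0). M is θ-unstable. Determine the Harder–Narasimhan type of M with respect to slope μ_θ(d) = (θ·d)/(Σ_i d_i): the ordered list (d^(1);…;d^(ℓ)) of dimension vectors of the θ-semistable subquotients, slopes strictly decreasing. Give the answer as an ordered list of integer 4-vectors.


Via rank(M_{q-1}∘⋯∘M_p): M ≅ I[1,1], I[1,4]^2, I[4,4].
μ_θ-semistable layers: μ^(1)=17; μ^(2)=7; μ^(3)=-19/3

((1, 0, 0, 0); (0, 0, 0, 3); (2, 2, 2, 0))


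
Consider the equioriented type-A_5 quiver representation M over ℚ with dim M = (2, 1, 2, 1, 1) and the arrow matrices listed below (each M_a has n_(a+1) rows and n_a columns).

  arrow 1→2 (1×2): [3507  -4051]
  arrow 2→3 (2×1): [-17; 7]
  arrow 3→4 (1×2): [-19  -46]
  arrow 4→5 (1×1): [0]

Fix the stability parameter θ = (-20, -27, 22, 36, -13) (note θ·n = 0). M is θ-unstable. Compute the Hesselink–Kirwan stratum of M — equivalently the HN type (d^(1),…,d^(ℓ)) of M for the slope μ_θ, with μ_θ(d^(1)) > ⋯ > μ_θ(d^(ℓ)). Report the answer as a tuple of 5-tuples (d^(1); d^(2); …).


Interval decomposition of M: I[1,1], I[1,4], I[3,3], I[5,5].
HN type (ℓ=5): μ^(1)=36; μ^(2)=22; μ^(3)=-13; μ^(4)=-20; μ^(5)=-47/2

((0, 0, 0, 1, 0); (0, 0, 2, 0, 0); (0, 0, 0, 0, 1); (1, 0, 0, 0, 0); (1, 1, 0, 0, 0))


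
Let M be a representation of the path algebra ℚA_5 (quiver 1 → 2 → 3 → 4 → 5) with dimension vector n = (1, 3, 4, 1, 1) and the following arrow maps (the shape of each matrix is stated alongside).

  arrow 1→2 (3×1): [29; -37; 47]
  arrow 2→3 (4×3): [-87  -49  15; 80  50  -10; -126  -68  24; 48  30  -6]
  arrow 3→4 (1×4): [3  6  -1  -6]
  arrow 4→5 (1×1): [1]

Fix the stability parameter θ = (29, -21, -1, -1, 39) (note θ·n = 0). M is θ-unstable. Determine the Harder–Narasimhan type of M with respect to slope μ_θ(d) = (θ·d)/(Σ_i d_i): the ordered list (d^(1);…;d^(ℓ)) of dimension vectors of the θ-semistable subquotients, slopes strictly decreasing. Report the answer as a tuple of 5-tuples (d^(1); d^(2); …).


Via rank(M_{q-1}∘⋯∘M_p): M ≅ I[1,5], I[2,2], I[2,3], I[3,3]^2.
μ_θ-semistable layers: μ^(1)=39; μ^(2)=3/2; μ^(3)=-1; μ^(4)=-21

((0, 0, 0, 0, 1); (1, 1, 1, 1, 0); (0, 0, 3, 0, 0); (0, 2, 0, 0, 0))


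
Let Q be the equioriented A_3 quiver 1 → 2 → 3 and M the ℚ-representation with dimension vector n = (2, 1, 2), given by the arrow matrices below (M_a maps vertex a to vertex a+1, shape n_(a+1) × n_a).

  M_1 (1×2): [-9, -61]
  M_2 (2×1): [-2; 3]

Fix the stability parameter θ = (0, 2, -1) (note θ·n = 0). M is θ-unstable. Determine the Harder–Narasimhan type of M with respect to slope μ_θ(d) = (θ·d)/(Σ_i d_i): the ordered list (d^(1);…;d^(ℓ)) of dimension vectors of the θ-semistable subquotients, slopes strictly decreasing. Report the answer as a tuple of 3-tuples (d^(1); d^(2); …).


Barcode: M ≅ I[1,1], I[1,3], I[3,3]. HN layers by μ_θ (3 steps, strictly decreasing):
  μ^(1)=1/2; μ^(2)=0; μ^(3)=-1

((0, 1, 1); (2, 0, 0); (0, 0, 1))


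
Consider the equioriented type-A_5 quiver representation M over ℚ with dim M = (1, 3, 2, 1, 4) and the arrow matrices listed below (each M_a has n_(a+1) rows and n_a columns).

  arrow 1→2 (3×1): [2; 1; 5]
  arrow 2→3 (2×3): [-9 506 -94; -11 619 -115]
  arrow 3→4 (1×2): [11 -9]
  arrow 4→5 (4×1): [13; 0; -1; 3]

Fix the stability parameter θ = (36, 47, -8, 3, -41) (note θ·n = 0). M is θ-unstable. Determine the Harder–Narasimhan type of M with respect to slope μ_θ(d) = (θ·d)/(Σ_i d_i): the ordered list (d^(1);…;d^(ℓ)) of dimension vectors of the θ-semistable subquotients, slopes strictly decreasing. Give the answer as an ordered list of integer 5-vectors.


Barcode: M ≅ I[1,3], I[2,2], I[2,5], I[5,5]^3. HN layers by μ_θ (4 steps, strictly decreasing):
  μ^(1)=47; μ^(2)=25; μ^(3)=1/4; μ^(4)=-41

((0, 1, 0, 0, 0); (1, 1, 1, 0, 0); (0, 1, 1, 1, 1); (0, 0, 0, 0, 3))


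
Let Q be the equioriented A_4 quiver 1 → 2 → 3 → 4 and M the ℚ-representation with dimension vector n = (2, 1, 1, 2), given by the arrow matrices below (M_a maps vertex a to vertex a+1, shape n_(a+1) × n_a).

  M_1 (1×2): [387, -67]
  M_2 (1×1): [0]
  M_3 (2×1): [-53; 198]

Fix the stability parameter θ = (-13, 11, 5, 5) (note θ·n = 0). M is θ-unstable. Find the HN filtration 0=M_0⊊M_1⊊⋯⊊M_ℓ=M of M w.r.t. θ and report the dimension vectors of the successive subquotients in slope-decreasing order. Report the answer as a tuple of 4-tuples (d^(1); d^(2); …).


Barcode: M ≅ I[1,1], I[1,2], I[3,4], I[4,4]. HN layers by μ_θ (3 steps, strictly decreasing):
  μ^(1)=11; μ^(2)=5; μ^(3)=-13

((0, 1, 0, 0); (0, 0, 1, 2); (2, 0, 0, 0))


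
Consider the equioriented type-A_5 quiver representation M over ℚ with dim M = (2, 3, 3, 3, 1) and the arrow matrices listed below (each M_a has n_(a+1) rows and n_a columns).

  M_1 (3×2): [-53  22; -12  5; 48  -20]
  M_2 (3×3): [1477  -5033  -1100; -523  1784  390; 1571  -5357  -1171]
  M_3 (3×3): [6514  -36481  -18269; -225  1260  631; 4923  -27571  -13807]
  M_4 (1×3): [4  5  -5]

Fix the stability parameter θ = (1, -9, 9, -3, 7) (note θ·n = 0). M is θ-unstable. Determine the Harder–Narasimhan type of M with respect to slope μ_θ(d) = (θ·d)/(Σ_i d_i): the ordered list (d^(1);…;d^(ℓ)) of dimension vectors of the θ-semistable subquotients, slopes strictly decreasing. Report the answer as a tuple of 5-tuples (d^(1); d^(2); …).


Barcode: M ≅ I[1,4], I[1,5], I[2,4]. HN layers by μ_θ (4 steps, strictly decreasing):
  μ^(1)=7; μ^(2)=3; μ^(3)=-4; μ^(4)=-9

((0, 0, 0, 0, 1); (0, 0, 3, 3, 0); (2, 2, 0, 0, 0); (0, 1, 0, 0, 0))


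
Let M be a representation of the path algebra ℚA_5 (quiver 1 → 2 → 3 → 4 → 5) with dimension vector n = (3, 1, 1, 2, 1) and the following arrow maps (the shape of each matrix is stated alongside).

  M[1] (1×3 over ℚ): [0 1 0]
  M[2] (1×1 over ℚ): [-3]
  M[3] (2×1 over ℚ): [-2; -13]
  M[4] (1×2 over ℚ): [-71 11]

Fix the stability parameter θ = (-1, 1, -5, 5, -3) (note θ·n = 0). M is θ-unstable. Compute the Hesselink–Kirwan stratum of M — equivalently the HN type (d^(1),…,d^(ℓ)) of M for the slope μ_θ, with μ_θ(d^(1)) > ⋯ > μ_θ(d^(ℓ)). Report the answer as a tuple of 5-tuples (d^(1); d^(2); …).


Interval decomposition of M: I[1,1]^2, I[1,5], I[4,4].
HN type (ℓ=4): μ^(1)=5; μ^(2)=1; μ^(3)=-1; μ^(4)=-5/3

((0, 0, 0, 1, 0); (0, 0, 0, 1, 1); (2, 0, 0, 0, 0); (1, 1, 1, 0, 0))


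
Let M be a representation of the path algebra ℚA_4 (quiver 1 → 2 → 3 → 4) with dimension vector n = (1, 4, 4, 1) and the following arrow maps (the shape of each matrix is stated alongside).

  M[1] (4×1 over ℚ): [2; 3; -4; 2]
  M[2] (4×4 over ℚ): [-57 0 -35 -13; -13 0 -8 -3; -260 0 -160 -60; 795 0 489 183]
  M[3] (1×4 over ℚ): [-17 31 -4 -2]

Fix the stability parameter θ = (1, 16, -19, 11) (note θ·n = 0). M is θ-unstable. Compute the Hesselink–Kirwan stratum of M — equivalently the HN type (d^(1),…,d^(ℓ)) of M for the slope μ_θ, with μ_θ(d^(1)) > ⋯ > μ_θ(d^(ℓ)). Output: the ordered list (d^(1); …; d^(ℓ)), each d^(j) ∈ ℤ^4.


Barcode: M ≅ I[1,2], I[2,2], I[2,3], I[2,4], I[3,3]^2. HN layers by μ_θ (5 steps, strictly decreasing):
  μ^(1)=16; μ^(2)=11; μ^(3)=1; μ^(4)=-3/2; μ^(5)=-19

((0, 2, 0, 0); (0, 0, 0, 1); (1, 0, 0, 0); (0, 2, 2, 0); (0, 0, 2, 0))


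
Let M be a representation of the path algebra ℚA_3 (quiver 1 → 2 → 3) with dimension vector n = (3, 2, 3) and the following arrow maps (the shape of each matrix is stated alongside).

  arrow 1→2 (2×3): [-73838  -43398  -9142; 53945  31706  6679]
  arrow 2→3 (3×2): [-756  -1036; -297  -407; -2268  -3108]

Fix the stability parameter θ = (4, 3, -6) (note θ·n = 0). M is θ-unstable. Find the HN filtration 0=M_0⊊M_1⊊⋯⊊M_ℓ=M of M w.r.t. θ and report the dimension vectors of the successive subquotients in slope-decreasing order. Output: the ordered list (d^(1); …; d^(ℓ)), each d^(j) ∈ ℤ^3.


Barcode: M ≅ I[1,1], I[1,2], I[1,3], I[3,3]^2. HN layers by μ_θ (4 steps, strictly decreasing):
  μ^(1)=4; μ^(2)=7/2; μ^(3)=1/3; μ^(4)=-6

((1, 0, 0); (1, 1, 0); (1, 1, 1); (0, 0, 2))


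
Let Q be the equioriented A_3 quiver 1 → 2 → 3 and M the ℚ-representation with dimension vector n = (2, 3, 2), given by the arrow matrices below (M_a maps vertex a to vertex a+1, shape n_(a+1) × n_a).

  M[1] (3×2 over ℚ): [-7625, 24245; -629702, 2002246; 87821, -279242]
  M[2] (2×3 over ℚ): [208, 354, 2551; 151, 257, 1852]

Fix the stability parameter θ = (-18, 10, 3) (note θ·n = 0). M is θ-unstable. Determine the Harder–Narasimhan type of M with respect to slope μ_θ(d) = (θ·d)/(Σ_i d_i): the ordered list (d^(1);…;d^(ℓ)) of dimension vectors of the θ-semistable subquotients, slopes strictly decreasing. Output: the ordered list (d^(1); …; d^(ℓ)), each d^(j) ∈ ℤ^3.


Interval decomposition of M: I[1,3]^2, I[2,2].
HN type (ℓ=3): μ^(1)=10; μ^(2)=13/2; μ^(3)=-18

((0, 1, 0); (0, 2, 2); (2, 0, 0))


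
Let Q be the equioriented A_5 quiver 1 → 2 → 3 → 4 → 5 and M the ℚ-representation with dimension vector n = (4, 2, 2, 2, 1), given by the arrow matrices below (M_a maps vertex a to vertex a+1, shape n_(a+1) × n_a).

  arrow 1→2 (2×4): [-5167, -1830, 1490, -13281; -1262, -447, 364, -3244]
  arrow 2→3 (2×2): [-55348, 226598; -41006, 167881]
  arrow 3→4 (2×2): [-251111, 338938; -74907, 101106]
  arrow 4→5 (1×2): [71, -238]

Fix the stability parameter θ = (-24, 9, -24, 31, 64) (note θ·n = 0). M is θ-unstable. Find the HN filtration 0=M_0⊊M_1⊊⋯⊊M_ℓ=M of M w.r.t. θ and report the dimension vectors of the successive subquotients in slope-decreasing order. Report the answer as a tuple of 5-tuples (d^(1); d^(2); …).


Via rank(M_{q-1}∘⋯∘M_p): M ≅ I[1,1]^2, I[1,2], I[1,3], I[3,5], I[4,4].
μ_θ-semistable layers: μ^(1)=64; μ^(2)=31; μ^(3)=9; μ^(4)=-15/2; μ^(5)=-24

((0, 0, 0, 0, 1); (0, 0, 0, 2, 0); (0, 1, 0, 0, 0); (0, 1, 1, 0, 0); (4, 0, 1, 0, 0))


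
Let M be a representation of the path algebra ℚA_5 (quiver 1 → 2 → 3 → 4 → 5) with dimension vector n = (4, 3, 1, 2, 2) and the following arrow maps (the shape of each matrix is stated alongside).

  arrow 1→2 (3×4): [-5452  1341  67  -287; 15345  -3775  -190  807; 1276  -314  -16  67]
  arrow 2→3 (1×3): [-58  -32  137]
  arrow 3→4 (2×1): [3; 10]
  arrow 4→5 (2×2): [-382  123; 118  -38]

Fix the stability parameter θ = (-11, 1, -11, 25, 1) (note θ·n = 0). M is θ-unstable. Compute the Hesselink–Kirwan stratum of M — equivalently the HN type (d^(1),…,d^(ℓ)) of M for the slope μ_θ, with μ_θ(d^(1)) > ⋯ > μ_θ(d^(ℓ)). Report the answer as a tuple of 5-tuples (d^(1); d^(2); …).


Via rank(M_{q-1}∘⋯∘M_p): M ≅ I[1,1], I[1,2]^2, I[1,5], I[4,5].
μ_θ-semistable layers: μ^(1)=13; μ^(2)=1; μ^(3)=-5; μ^(4)=-11

((0, 0, 0, 2, 2); (0, 2, 0, 0, 0); (0, 1, 1, 0, 0); (4, 0, 0, 0, 0))


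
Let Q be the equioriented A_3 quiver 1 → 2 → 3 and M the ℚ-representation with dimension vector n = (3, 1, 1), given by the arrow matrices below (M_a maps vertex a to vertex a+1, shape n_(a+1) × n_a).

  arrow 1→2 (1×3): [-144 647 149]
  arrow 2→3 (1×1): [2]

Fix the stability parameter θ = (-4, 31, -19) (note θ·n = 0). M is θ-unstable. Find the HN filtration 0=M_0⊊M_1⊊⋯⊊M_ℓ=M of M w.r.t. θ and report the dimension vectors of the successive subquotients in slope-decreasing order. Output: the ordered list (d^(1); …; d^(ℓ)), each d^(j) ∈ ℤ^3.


Via rank(M_{q-1}∘⋯∘M_p): M ≅ I[1,1]^2, I[1,3].
μ_θ-semistable layers: μ^(1)=6; μ^(2)=-4

((0, 1, 1); (3, 0, 0))


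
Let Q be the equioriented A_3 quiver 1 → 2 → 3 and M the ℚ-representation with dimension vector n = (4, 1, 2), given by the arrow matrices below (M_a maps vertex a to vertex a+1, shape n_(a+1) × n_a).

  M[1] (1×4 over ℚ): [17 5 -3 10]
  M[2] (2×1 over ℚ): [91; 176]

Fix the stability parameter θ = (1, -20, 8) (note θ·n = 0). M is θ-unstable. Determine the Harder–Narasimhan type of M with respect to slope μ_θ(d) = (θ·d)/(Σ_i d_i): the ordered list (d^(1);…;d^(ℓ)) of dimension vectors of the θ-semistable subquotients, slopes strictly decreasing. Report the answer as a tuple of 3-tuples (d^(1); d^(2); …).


Barcode: M ≅ I[1,1]^3, I[1,3], I[3,3]. HN layers by μ_θ (3 steps, strictly decreasing):
  μ^(1)=8; μ^(2)=1; μ^(3)=-19/2

((0, 0, 2); (3, 0, 0); (1, 1, 0))


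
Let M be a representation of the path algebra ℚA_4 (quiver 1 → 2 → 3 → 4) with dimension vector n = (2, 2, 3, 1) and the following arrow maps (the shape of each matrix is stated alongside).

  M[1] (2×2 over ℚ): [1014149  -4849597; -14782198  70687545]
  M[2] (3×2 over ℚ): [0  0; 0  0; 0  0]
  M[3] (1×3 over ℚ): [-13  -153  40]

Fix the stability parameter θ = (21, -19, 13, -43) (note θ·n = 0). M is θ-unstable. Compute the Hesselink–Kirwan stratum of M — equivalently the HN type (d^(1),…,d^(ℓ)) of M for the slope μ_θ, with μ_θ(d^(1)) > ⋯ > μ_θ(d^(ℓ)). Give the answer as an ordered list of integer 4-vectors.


Barcode: M ≅ I[1,2]^2, I[3,3]^2, I[3,4]. HN layers by μ_θ (3 steps, strictly decreasing):
  μ^(1)=13; μ^(2)=1; μ^(3)=-15

((0, 0, 2, 0); (2, 2, 0, 0); (0, 0, 1, 1))


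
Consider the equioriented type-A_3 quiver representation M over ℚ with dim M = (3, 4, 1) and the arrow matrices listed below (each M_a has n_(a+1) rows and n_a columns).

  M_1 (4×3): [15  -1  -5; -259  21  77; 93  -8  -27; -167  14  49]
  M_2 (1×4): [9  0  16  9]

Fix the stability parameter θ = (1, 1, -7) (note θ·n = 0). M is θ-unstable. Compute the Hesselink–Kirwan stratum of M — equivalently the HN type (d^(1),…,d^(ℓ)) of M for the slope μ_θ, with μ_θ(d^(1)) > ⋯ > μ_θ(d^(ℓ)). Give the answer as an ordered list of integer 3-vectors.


Barcode: M ≅ I[1,2]^2, I[1,3], I[2,2]. HN layers by μ_θ (2 steps, strictly decreasing):
  μ^(1)=1; μ^(2)=-5/3

((2, 3, 0); (1, 1, 1))


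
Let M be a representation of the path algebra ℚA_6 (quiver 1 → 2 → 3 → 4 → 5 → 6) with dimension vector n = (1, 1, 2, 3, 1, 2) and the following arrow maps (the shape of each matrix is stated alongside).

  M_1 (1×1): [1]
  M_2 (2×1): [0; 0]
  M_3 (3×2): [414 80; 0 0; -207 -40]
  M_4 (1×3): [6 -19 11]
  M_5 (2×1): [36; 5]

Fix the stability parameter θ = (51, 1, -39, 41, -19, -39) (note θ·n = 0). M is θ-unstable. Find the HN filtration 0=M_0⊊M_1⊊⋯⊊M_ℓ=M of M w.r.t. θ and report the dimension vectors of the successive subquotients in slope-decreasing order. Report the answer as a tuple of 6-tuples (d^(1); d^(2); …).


Barcode: M ≅ I[1,2], I[3,3], I[3,6], I[4,4]^2, I[6,6]. HN layers by μ_θ (4 steps, strictly decreasing):
  μ^(1)=41; μ^(2)=26; μ^(3)=-17/3; μ^(4)=-39

((0, 0, 0, 2, 0, 0); (1, 1, 0, 0, 0, 0); (0, 0, 0, 1, 1, 1); (0, 0, 2, 0, 0, 1))
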